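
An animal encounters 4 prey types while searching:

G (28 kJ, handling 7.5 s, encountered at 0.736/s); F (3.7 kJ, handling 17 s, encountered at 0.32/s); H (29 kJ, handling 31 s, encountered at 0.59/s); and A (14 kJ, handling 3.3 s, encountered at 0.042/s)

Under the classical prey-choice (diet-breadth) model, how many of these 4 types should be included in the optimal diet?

E/h in descending order: A 4.24, G 3.73, H 0.935, F 0.218 kJ/s. The optimal diet is the largest prefix of this list for which every included type satisfies E_i/h_i > R on the types above it.
Rate on top 1: 0.5164. G: 3.73 > 0.5164 → include.
Rate on top 2: 3.183. H: 0.935 < 3.183 → exclude; stop.
Optimal diet: A, G — 2 of 4 types.

2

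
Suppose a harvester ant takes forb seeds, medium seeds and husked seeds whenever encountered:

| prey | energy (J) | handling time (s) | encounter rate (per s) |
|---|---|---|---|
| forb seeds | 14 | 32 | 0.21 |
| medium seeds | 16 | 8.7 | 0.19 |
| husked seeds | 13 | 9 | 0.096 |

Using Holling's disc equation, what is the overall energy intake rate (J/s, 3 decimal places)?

R = Σλ_iE_i / (1 + Σλ_ih_i)
Numerator: 0.21×14 + 0.19×16 + 0.096×13 = 7.228
Denominator: 1 + 0.21×32 + 0.19×8.7 + 0.096×9 = 10.24
R = 7.228/10.24 = 0.7061 J/s

0.706 J/s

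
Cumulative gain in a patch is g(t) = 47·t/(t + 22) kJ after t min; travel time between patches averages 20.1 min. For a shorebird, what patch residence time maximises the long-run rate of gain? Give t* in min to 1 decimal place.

21.0 min

Maximise g(t)/(T+t): set derivative to zero → g'(t)(T+t) = g(t).
g'(t) = 47·22/(t + 22)². Setting 47·22/(t+22)² = 47t/[(t+22)(20.1+t)] gives 22(20.1+t) = t(t+22), so t² = 22×20.1 = 442.2.
t* = √442.2 = 21.03 min.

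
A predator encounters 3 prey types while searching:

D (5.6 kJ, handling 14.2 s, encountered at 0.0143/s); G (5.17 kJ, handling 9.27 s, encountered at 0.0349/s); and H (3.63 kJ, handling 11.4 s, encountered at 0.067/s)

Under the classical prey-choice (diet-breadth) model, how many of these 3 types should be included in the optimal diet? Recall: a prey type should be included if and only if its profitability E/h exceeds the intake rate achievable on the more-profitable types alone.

E/h in descending order: G 0.558, D 0.394, H 0.318 kJ/s. The optimal diet is the largest prefix of this list for which every included type satisfies E_i/h_i > R on the types above it.
Rate on top 1: 0.1363. D: 0.394 > 0.1363 → include.
Rate on top 2: 0.1707. H: 0.318 > 0.1707 → include.
Optimal diet: G, D, H — 3 of 3 types.

3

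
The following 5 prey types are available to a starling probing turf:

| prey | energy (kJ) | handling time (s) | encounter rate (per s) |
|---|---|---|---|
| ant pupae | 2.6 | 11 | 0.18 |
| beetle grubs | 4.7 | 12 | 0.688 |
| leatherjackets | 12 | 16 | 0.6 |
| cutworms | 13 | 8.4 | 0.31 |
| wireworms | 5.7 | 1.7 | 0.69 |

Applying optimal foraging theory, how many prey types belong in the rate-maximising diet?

1

Profitabilities (E/h, kJ/s): wireworms 3.35, cutworms 1.55, leatherjackets 0.75, beetle grubs 0.392, ant pupae 0.236. Add prey in this order while the next type's profitability exceeds the intake rate on those already taken.
Rate on top 1: 1.81. cutworms: 1.55 < 1.81 → exclude; stop.
Optimal diet: wireworms — 1 of 5 types.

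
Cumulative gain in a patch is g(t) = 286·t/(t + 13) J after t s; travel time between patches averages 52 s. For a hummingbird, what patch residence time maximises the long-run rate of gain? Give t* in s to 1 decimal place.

26.0 s

Maximise g(t)/(T+t): set derivative to zero → g'(t)(T+t) = g(t).
g'(t) = 286·13/(t + 13)². Setting 286·13/(t+13)² = 286t/[(t+13)(52+t)] gives 13(52+t) = t(t+13), so t² = 13×52 = 676.
t* = √676 = 26 s.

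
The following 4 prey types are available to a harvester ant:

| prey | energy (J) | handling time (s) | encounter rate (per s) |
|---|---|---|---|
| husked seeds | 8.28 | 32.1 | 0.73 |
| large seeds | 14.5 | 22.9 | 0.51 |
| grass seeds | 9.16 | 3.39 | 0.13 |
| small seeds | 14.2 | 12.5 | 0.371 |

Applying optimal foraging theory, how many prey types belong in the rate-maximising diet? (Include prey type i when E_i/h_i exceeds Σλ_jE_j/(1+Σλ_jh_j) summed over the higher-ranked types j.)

2

Rank by E/h (J/s): grass seeds 2.7, small seeds 1.14, large seeds 0.633, husked seeds 0.258. Include each in turn until the next type's E/h falls below the running intake rate.
Rate on top 1: 0.8265. small seeds: 1.14 > 0.8265 → include.
Rate on top 2: 1.063. large seeds: 0.633 < 1.063 → exclude; stop.
Optimal diet: grass seeds, small seeds — 2 of 4 types.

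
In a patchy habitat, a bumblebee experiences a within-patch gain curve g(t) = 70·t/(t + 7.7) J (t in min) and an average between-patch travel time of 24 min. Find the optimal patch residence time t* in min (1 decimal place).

13.6 min

Maximise g(t)/(T+t): set derivative to zero → g'(t)(T+t) = g(t).
g'(t) = 70·7.7/(t + 7.7)². Setting 70·7.7/(t+7.7)² = 70t/[(t+7.7)(24+t)] gives 7.7(24+t) = t(t+7.7), so t² = 7.7×24 = 184.8.
t* = √184.8 = 13.59 min.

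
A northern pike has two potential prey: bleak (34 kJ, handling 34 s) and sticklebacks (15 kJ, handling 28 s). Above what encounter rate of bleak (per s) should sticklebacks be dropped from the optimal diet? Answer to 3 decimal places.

0.034 per s

Drop sticklebacks once their profitability E₂/h₂ falls below the rate achievable on bleak alone: E₂/h₂ = λE₁/(1 + λh₁).
Solve for λ: λE₁h₂ = E₂(1 + λh₁) → λ(E₁h₂ − E₂h₁) = E₂ → λ = E₂/(E₁h₂ − E₂h₁).
λ = 15/(34×28 − 15×34) = 15/442 = 0.03394 per s.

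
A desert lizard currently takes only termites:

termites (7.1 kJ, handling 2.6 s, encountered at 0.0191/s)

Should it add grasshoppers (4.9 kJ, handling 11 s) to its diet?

Intake rate on the current diet: R = (0.0191×7.1) / (1 + 0.0191×2.6) = 0.1356/1.05 = 0.1292 kJ/s.
grasshoppers: E/h = 4.9/11 = 0.4455 kJ/s.
0.4455 > 0.1292, so adding grasshoppers raises the average — include it.

Yes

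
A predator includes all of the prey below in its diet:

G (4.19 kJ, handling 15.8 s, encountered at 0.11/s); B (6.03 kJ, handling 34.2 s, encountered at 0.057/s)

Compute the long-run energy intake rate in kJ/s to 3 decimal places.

R = Σλ_iE_i / (1 + Σλ_ih_i)
Numerator: 0.11×4.19 + 0.057×6.03 = 0.8046
Denominator: 1 + 0.11×15.8 + 0.057×34.2 = 4.687
R = 0.8046/4.687 = 0.1717 kJ/s

0.172 kJ/s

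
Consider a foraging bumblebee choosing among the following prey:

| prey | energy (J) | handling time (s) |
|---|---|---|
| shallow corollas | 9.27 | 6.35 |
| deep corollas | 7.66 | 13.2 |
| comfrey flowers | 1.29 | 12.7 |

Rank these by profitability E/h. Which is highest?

shallow corollas

In descending order of E/h:
shallow corollas: 9.27/6.35 = 1.46 J/s
deep corollas: 7.66/13.2 = 0.58 J/s
comfrey flowers: 1.29/12.7 = 0.102 J/s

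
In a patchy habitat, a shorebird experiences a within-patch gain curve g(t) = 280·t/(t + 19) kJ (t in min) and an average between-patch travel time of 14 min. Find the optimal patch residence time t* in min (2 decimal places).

Maximise g(t)/(T+t): set derivative to zero → g'(t)(T+t) = g(t).
g'(t) = 280·19/(t + 19)². Setting 280·19/(t+19)² = 280t/[(t+19)(14+t)] gives 19(14+t) = t(t+19), so t² = 19×14 = 266.
t* = √266 = 16.31 min.

16.31 min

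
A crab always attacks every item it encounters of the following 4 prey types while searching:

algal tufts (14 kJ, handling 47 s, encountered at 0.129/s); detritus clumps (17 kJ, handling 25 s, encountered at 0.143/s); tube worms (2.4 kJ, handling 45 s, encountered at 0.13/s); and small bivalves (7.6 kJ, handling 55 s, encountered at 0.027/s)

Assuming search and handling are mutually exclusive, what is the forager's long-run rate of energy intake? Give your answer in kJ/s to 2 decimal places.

0.26 kJ/s

Energy encountered per unit search time: 0.129×14 + 0.143×17 + 0.13×2.4 + 0.027×7.6 = 4.754 kJ/s.
Handling time per unit search time: 0.129×47 + 0.143×25 + 0.13×45 + 0.027×55 = 16.97.
Rate = 4.754/(1 + 16.97) = 0.2645 kJ/s.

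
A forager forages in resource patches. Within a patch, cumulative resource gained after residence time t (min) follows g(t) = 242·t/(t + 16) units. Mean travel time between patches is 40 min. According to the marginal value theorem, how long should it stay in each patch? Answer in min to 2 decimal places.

25.30 min

By the marginal value theorem, leave when the instantaneous gain rate g'(t) equals the habitat-wide average g(t)/(T + t).
g'(t) = 242·16/(t + 16)². Setting 242·16/(t+16)² = 242t/[(t+16)(40+t)] gives 16(40+t) = t(t+16), so t² = 16×40 = 640.
t* = √640 = 25.3 min.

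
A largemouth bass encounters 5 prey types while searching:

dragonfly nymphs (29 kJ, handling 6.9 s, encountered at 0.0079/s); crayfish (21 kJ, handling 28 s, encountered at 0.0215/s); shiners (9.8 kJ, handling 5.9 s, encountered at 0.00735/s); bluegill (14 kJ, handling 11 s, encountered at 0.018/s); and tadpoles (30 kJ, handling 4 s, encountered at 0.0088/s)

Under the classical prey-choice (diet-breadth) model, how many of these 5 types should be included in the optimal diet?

Rank by E/h (kJ/s): tadpoles 7.5, dragonfly nymphs 4.2, shiners 1.66, bluegill 1.27, crayfish 0.75. Include each in turn until the next type's E/h falls below the running intake rate.
Rate on top 1: 0.255. dragonfly nymphs: 4.2 > 0.255 → include.
Rate on top 2: 0.4525. shiners: 1.66 > 0.4525 → include.
Rate on top 3: 0.4988. bluegill: 1.27 > 0.4988 → include.
Rate on top 4: 0.6139. crayfish: 0.75 > 0.6139 → include.
Optimal diet: tadpoles, dragonfly nymphs, shiners, bluegill, crayfish — 5 of 5 types.

5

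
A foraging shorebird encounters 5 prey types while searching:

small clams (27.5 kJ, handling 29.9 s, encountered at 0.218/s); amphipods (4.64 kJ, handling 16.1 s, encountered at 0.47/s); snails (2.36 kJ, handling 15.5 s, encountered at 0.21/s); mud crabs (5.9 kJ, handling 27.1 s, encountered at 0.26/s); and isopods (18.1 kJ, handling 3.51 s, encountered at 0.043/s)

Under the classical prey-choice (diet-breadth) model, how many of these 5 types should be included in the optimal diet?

2

Profitabilities (E/h, kJ/s): isopods 5.16, small clams 0.92, amphipods 0.288, mud crabs 0.218, snails 0.152. Add prey in this order while the next type's profitability exceeds the intake rate on those already taken.
Rate on top 1: 0.6762. small clams: 0.92 > 0.6762 → include.
Rate on top 2: 0.8832. amphipods: 0.288 < 0.8832 → exclude; stop.
Optimal diet: isopods, small clams — 2 of 5 types.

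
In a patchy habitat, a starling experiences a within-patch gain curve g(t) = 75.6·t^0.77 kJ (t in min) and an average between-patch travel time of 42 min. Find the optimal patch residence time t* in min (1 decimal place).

140.6 min

Optimal t* satisfies g'(t*) = g(t*)/(T + t*).
g'(t) = 0.77·75.6·t^-0.23. Setting 0.77·75.6·t^-0.23 = 75.6·t^0.77/(42+t) gives 0.77(42+t) = t, so 0.23·t = 0.77×42.
t* = 0.77×42/0.23 = 140.6 min.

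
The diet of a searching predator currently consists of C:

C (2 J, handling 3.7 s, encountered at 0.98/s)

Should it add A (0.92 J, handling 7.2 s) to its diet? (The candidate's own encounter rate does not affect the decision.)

Current rate: (0.98×2)/(1 + 0.98×3.7) = 0.4237 J/s.
A: E/h = 0.92/7.2 = 0.1278 J/s.
Since 0.1278 < R, time spent handling A is better spent searching.

No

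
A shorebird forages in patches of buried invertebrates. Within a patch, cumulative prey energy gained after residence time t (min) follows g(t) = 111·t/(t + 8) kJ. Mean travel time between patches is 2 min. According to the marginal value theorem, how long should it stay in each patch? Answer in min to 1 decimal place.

Maximise g(t)/(T+t): set derivative to zero → g'(t)(T+t) = g(t).
g'(t) = 111·8/(t + 8)². Setting 111·8/(t+8)² = 111t/[(t+8)(2+t)] gives 8(2+t) = t(t+8), so t² = 8×2 = 16.
t* = √16 = 4 min.

4.0 min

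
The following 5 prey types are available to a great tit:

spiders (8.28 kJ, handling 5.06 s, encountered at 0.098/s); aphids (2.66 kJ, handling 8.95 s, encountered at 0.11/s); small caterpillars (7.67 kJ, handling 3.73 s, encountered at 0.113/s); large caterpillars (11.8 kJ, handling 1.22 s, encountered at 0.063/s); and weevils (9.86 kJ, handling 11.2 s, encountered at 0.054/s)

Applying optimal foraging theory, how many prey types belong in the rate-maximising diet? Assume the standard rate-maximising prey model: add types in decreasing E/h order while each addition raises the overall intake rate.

E/h in descending order: large caterpillars 9.67, small caterpillars 2.06, spiders 1.64, weevils 0.88, aphids 0.297 kJ/s. The optimal diet is the largest prefix of this list for which every included type satisfies E_i/h_i > R on the types above it.
Rate on top 1: 0.6903. small caterpillars: 2.06 > 0.6903 → include.
Rate on top 2: 1.075. spiders: 1.64 > 1.075 → include.
Rate on top 3: 1.214. weevils: 0.88 < 1.214 → exclude; stop.
Optimal diet: large caterpillars, small caterpillars, spiders — 3 of 5 types.

3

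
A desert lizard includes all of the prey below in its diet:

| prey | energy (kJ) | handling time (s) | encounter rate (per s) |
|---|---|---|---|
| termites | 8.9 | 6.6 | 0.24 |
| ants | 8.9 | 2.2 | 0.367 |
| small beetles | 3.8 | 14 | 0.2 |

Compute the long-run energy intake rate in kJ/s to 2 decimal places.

1.00 kJ/s

R = Σλ_iE_i / (1 + Σλ_ih_i)
Numerator: 0.24×8.9 + 0.367×8.9 + 0.2×3.8 = 6.162
Denominator: 1 + 0.24×6.6 + 0.367×2.2 + 0.2×14 = 6.191
R = 6.162/6.191 = 0.9953 kJ/s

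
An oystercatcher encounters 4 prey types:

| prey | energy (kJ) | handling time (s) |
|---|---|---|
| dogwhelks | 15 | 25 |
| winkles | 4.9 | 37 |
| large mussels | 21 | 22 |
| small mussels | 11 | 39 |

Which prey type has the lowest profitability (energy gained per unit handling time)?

winkles

In descending order of E/h:
large mussels: 21/22 = 0.955 kJ/s
dogwhelks: 15/25 = 0.6 kJ/s
small mussels: 11/39 = 0.282 kJ/s
winkles: 4.9/37 = 0.132 kJ/s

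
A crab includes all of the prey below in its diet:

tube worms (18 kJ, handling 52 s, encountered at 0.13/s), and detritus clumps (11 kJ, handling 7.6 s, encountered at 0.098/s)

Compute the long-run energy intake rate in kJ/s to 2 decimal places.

0.40 kJ/s

R = Σλ_iE_i / (1 + Σλ_ih_i)
Numerator: 0.13×18 + 0.098×11 = 3.418
Denominator: 1 + 0.13×52 + 0.098×7.6 = 8.505
R = 3.418/8.505 = 0.4019 kJ/s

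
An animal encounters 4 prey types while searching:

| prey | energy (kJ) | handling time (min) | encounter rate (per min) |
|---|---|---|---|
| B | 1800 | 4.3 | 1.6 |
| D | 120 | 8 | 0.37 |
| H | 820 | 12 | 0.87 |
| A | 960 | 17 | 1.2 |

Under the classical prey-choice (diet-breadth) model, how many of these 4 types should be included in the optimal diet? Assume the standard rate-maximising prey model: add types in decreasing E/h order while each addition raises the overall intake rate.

1

Rank by E/h (kJ/min): B 419, H 68.3, A 56.5, D 15. Include each in turn until the next type's E/h falls below the running intake rate.
Rate on top 1: 365.5. H: 68.3 < 365.5 → exclude; stop.
Optimal diet: B — 1 of 4 types.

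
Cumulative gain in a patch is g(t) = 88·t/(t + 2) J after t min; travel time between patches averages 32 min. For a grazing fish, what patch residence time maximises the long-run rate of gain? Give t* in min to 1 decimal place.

8.0 min

Maximise g(t)/(T+t): set derivative to zero → g'(t)(T+t) = g(t).
g'(t) = 88·2/(t + 2)². Setting 88·2/(t+2)² = 88t/[(t+2)(32+t)] gives 2(32+t) = t(t+2), so t² = 2×32 = 64.
t* = √64 = 8 min.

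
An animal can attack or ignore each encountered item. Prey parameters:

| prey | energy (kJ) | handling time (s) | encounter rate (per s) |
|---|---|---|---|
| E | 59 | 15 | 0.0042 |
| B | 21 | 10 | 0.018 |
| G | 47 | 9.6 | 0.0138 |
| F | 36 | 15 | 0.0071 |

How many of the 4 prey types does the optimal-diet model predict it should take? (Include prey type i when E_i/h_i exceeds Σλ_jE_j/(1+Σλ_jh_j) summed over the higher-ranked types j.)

4

Rank by E/h (kJ/s): G 4.9, E 3.93, F 2.4, B 2.1. Include each in turn until the next type's E/h falls below the running intake rate.
Rate on top 1: 0.5727. E: 3.93 > 0.5727 → include.
Rate on top 2: 0.7498. F: 2.4 > 0.7498 → include.
Rate on top 3: 0.8848. B: 2.1 > 0.8848 → include.
Optimal diet: G, E, F, B — 4 of 4 types.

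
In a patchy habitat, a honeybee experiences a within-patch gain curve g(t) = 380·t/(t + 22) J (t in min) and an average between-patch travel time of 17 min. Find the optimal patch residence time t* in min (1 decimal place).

19.3 min

Maximise g(t)/(T+t): set derivative to zero → g'(t)(T+t) = g(t).
g'(t) = 380·22/(t + 22)². Setting 380·22/(t+22)² = 380t/[(t+22)(17+t)] gives 22(17+t) = t(t+22), so t² = 22×17 = 374.
t* = √374 = 19.34 min.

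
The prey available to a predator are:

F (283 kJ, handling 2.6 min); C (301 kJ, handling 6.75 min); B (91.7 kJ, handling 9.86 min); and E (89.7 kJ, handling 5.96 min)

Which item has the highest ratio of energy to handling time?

In descending order of E/h:
F: 283/2.6 = 109 kJ/min
C: 301/6.75 = 44.6 kJ/min
E: 89.7/5.96 = 15.1 kJ/min
B: 91.7/9.86 = 9.3 kJ/min

F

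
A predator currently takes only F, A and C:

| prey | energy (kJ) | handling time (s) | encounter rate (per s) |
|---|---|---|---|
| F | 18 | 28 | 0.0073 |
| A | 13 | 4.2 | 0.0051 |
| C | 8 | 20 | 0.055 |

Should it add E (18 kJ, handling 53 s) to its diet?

Intake rate on the current diet: R = (0.0073×18 + 0.0051×13 + 0.055×8) / (1 + 0.0073×28 + 0.0051×4.2 + 0.055×20) = 0.6377/2.326 = 0.2742 kJ/s.
E: E/h = 18/53 = 0.3396 kJ/s.
0.3396 > 0.2742, so adding E raises the average — include it.

Yes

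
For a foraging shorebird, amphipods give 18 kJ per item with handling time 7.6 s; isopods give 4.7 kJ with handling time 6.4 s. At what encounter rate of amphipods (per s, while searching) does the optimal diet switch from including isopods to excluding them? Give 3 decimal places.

0.059 per s

At the threshold, the rate on amphipods alone equals the profitability of isopods: λ·18/(1 + λ·7.6) = 4.7/6.4 = 0.7344.
Rearranging, λ(18 − 0.7344×7.6) = 0.7344, so λ = 0.7344/12.42 = 0.05913 per s.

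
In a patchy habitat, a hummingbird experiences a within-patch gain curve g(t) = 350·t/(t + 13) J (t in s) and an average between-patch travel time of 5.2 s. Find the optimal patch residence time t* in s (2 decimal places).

8.22 s

Maximise g(t)/(T+t): set derivative to zero → g'(t)(T+t) = g(t).
g'(t) = 350·13/(t + 13)². Setting 350·13/(t+13)² = 350t/[(t+13)(5.2+t)] gives 13(5.2+t) = t(t+13), so t² = 13×5.2 = 67.6.
t* = √67.6 = 8.222 s.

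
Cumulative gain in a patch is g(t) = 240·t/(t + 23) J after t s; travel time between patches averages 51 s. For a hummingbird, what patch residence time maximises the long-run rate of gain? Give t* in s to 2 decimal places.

Maximise g(t)/(T+t): set derivative to zero → g'(t)(T+t) = g(t).
g'(t) = 240·23/(t + 23)². Setting 240·23/(t+23)² = 240t/[(t+23)(51+t)] gives 23(51+t) = t(t+23), so t² = 23×51 = 1173.
t* = √1173 = 34.25 s.

34.25 s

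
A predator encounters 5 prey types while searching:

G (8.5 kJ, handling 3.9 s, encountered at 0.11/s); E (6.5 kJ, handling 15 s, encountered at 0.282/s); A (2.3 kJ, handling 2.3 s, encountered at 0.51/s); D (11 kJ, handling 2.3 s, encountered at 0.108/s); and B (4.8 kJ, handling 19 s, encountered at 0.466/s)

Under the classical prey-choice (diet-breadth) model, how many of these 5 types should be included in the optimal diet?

E/h in descending order: D 4.78, G 2.18, A 1, E 0.433, B 0.253 kJ/s. The optimal diet is the largest prefix of this list for which every included type satisfies E_i/h_i > R on the types above it.
Rate on top 1: 0.9516. G: 2.18 > 0.9516 → include.
Rate on top 2: 1.266. A: 1 < 1.266 → exclude; stop.
Optimal diet: D, G — 2 of 5 types.

2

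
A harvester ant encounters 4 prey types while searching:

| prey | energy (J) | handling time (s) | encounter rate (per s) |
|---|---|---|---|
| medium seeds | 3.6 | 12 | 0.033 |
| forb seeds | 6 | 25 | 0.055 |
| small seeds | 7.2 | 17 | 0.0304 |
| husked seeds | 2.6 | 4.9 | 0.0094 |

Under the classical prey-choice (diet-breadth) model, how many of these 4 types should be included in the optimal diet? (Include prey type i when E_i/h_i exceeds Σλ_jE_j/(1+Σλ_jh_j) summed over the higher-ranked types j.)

4

Profitabilities (E/h, J/s): husked seeds 0.531, small seeds 0.424, medium seeds 0.3, forb seeds 0.24. Add prey in this order while the next type's profitability exceeds the intake rate on those already taken.
Rate on top 1: 0.02336. small seeds: 0.424 > 0.02336 → include.
Rate on top 2: 0.1557. medium seeds: 0.3 > 0.1557 → include.
Rate on top 3: 0.1849. forb seeds: 0.24 > 0.1849 → include.
Optimal diet: husked seeds, small seeds, medium seeds, forb seeds — 4 of 4 types.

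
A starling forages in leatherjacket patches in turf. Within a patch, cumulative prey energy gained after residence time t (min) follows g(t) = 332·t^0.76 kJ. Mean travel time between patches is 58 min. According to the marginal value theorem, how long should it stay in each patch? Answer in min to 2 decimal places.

183.67 min

By the marginal value theorem, leave when the instantaneous gain rate g'(t) equals the habitat-wide average g(t)/(T + t).
g'(t) = 0.76·332·t^-0.24. Setting 0.76·332·t^-0.24 = 332·t^0.76/(58+t) gives 0.76(58+t) = t, so 0.24·t = 0.76×58.
t* = 0.76×58/0.24 = 183.7 min.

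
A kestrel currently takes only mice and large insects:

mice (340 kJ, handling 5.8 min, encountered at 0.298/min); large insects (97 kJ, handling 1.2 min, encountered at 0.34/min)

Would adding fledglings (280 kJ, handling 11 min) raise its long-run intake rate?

No

Current rate: (0.298×340 + 0.34×97)/(1 + 0.298×5.8 + 0.34×1.2) = 42.82 kJ/min.
Profitability of fledglings: 280/11 = 25.45 kJ/min.
Since 25.45 < R, time spent handling fledglings is better spent searching.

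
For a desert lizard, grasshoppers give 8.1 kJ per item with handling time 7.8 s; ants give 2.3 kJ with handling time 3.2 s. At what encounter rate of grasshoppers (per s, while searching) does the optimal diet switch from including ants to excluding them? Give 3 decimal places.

The zero-one rule: include ants iff E₂/h₂ > λE₁/(1+λh₁). Equality gives the switch point.
λE₁h₂ = E₂ + λE₂h₁ ⇒ λ = E₂/(E₁h₂ − E₂h₁) = 2.3/(25.92 − 17.94) = 0.2882 per s.

0.288 per s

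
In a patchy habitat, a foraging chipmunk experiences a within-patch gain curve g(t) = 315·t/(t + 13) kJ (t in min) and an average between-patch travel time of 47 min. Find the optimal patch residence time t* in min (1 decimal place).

Maximise g(t)/(T+t): set derivative to zero → g'(t)(T+t) = g(t).
g'(t) = 315·13/(t + 13)². Setting 315·13/(t+13)² = 315t/[(t+13)(47+t)] gives 13(47+t) = t(t+13), so t² = 13×47 = 611.
t* = √611 = 24.72 min.

24.7 min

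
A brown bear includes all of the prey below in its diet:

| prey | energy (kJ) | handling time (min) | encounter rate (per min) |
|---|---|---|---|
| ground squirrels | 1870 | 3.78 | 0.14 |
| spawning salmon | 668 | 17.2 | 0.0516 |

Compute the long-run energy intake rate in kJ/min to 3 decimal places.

122.591 kJ/min

Energy encountered per unit search time: 0.14×1870 + 0.0516×668 = 296.3 kJ/min.
Handling time per unit search time: 0.14×3.78 + 0.0516×17.2 = 1.417.
Rate = 296.3/(1 + 1.417) = 122.6 kJ/min.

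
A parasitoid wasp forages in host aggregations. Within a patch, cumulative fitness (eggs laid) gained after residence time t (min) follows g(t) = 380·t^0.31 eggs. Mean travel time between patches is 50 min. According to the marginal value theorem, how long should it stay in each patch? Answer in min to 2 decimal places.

22.46 min

Optimal t* satisfies g'(t*) = g(t*)/(T + t*).
g'(t) = 0.31·380·t^-0.69. Setting 0.31·380·t^-0.69 = 380·t^0.31/(50+t) gives 0.31(50+t) = t, so 0.69·t = 0.31×50.
t* = 0.31×50/0.69 = 22.46 min.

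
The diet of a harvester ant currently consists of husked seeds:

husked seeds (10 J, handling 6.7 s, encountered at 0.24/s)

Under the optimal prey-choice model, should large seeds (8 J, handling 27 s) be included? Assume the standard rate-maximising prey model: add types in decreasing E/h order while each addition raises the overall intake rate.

Intake rate on the current diet: R = (0.24×10) / (1 + 0.24×6.7) = 2.4/2.608 = 0.9202 J/s.
Profitability of large seeds: 8/27 = 0.2963 J/s.
Since 0.2963 < R, time spent handling large seeds is better spent searching.

No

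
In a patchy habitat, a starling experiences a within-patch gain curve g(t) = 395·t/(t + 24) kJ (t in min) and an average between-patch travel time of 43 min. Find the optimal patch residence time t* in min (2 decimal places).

By the marginal value theorem, leave when the instantaneous gain rate g'(t) equals the habitat-wide average g(t)/(T + t).
g'(t) = 395·24/(t + 24)². Setting 395·24/(t+24)² = 395t/[(t+24)(43+t)] gives 24(43+t) = t(t+24), so t² = 24×43 = 1032.
t* = √1032 = 32.12 min.

32.12 min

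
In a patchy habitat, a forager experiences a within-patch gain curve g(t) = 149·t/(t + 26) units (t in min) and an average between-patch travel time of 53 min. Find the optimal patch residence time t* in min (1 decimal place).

37.1 min

Maximise g(t)/(T+t): set derivative to zero → g'(t)(T+t) = g(t).
g'(t) = 149·26/(t + 26)². Setting 149·26/(t+26)² = 149t/[(t+26)(53+t)] gives 26(53+t) = t(t+26), so t² = 26×53 = 1378.
t* = √1378 = 37.12 min.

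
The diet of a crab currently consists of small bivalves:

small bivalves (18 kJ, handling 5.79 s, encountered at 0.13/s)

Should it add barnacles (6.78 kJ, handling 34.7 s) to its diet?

Current rate: (0.13×18)/(1 + 0.13×5.79) = 1.335 kJ/s.
Profitability of barnacles: 6.78/34.7 = 0.1954 kJ/s.
Since 0.1954 < R, time spent handling barnacles is better spent searching.

No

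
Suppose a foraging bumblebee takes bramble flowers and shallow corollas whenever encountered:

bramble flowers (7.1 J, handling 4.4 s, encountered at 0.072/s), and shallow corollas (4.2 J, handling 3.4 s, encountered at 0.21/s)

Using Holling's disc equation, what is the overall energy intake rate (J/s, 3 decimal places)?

0.686 J/s

R = (0.072×7.1 + 0.21×4.2) / (1 + 0.072×4.4 + 0.21×3.4) = 1.393/2.031 = 0.686 J/s.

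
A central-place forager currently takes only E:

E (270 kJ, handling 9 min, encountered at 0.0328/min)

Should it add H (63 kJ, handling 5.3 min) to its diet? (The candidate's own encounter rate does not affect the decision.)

Intake rate on the current diet: R = (0.0328×270) / (1 + 0.0328×9) = 8.856/1.295 = 6.838 kJ/min.
Profitability of H: 63/5.3 = 11.89 kJ/min.
11.89 > 6.838, so adding H raises the average — include it.

Yes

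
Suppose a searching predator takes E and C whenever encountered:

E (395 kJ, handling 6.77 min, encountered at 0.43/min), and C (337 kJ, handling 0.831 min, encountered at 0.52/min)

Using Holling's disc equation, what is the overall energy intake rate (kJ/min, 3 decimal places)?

R = Σλ_iE_i / (1 + Σλ_ih_i)
Numerator: 0.43×395 + 0.52×337 = 345.1
Denominator: 1 + 0.43×6.77 + 0.52×0.831 = 4.343
R = 345.1/4.343 = 79.45 kJ/min

79.455 kJ/min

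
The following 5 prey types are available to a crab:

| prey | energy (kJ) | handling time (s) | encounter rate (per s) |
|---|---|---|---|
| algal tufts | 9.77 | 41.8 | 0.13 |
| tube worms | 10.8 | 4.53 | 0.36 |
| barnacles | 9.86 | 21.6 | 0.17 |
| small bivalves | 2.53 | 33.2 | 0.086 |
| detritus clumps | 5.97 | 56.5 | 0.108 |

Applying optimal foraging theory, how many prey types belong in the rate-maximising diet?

Rank by E/h (kJ/s): tube worms 2.38, barnacles 0.456, algal tufts 0.234, detritus clumps 0.106, small bivalves 0.0762. Include each in turn until the next type's E/h falls below the running intake rate.
Rate on top 1: 1.478. barnacles: 0.456 < 1.478 → exclude; stop.
Optimal diet: tube worms — 1 of 5 types.

1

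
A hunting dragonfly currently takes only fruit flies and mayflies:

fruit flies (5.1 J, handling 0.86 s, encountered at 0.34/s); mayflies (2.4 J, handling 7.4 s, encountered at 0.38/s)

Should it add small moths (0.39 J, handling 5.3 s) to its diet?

Intake rate on the current diet: R = (0.34×5.1 + 0.38×2.4) / (1 + 0.34×0.86 + 0.38×7.4) = 2.646/4.104 = 0.6447 J/s.
Profitability of small moths: 0.39/5.3 = 0.07358 J/s.
0.07358 < 0.6447, so adding small moths would lower the average — exclude it.

No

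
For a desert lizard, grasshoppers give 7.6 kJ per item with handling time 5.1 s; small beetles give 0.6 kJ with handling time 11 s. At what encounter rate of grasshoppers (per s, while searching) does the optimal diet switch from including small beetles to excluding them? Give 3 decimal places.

At the threshold, the rate on grasshoppers alone equals the profitability of small beetles: λ·7.6/(1 + λ·5.1) = 0.6/11 = 0.05455.
Rearranging, λ(7.6 − 0.05455×5.1) = 0.05455, so λ = 0.05455/7.322 = 0.00745 per s.

0.007 per s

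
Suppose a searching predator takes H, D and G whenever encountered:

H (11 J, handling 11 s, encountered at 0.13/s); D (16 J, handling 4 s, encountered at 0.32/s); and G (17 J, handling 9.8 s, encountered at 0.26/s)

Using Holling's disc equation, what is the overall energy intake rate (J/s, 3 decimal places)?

R = (0.13×11 + 0.32×16 + 0.26×17) / (1 + 0.13×11 + 0.32×4 + 0.26×9.8) = 10.97/6.258 = 1.753 J/s.

1.753 J/s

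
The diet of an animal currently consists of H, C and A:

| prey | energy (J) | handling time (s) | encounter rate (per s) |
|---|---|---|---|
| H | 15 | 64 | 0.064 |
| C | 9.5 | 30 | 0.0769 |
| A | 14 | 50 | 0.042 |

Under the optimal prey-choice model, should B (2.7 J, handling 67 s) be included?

No

Current rate: (0.064×15 + 0.0769×9.5 + 0.042×14)/(1 + 0.064×64 + 0.0769×30 + 0.042×50) = 0.2398 J/s.
Profitability of B: 2.7/67 = 0.0403 J/s.
Since 0.0403 < R, time spent handling B is better spent searching.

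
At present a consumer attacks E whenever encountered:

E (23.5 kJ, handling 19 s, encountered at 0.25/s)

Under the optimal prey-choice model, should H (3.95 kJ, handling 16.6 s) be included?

No

Current rate: (0.25×23.5)/(1 + 0.25×19) = 1.022 kJ/s.
Profitability of H: 3.95/16.6 = 0.238 kJ/s.
Since 0.238 < R, time spent handling H is better spent searching.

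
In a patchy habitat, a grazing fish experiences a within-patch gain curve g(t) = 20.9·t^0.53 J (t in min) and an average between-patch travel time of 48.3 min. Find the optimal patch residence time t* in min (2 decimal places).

By the marginal value theorem, leave when the instantaneous gain rate g'(t) equals the habitat-wide average g(t)/(T + t).
g'(t) = 0.53·20.9·t^-0.47. Setting 0.53·20.9·t^-0.47 = 20.9·t^0.53/(48.3+t) gives 0.53(48.3+t) = t, so 0.47·t = 0.53×48.3.
t* = 0.53×48.3/0.47 = 54.47 min.

54.47 min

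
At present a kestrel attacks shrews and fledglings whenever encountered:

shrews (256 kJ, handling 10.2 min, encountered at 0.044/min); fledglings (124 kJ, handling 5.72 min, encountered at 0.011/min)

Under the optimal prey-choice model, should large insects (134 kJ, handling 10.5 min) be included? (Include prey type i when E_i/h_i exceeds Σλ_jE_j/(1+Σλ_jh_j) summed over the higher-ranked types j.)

Current rate: (0.044×256 + 0.011×124)/(1 + 0.044×10.2 + 0.011×5.72) = 8.353 kJ/min.
large insects: E/h = 134/10.5 = 12.76 kJ/min.
Since 12.76 > R, including large insects increases the long-run rate.

Yes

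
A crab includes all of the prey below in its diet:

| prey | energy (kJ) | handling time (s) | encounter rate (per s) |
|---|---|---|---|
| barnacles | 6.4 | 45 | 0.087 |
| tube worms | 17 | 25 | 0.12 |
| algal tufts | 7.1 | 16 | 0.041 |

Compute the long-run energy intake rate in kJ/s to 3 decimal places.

R = (0.087×6.4 + 0.12×17 + 0.041×7.1) / (1 + 0.087×45 + 0.12×25 + 0.041×16) = 2.888/8.571 = 0.3369 kJ/s.

0.337 kJ/s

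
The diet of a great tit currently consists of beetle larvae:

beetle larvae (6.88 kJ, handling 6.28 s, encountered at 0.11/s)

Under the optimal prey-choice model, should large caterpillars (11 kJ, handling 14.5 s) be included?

Current rate: (0.11×6.88)/(1 + 0.11×6.28) = 0.4476 kJ/s.
Profitability of large caterpillars: 11/14.5 = 0.7586 kJ/s.
Since 0.7586 > R, including large caterpillars increases the long-run rate.

Yes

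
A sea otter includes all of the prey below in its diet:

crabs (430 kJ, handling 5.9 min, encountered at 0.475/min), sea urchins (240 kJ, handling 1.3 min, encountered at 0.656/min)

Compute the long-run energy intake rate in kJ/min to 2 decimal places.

77.69 kJ/min

R = Σλ_iE_i / (1 + Σλ_ih_i)
Numerator: 0.475×430 + 0.656×240 = 361.7
Denominator: 1 + 0.475×5.9 + 0.656×1.3 = 4.655
R = 361.7/4.655 = 77.69 kJ/min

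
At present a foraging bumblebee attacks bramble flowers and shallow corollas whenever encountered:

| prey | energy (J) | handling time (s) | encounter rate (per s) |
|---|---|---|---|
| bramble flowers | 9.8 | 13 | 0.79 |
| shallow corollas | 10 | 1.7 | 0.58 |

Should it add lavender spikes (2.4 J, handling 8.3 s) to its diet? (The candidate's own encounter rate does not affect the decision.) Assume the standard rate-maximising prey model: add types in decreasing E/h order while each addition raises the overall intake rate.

On bramble flowers and shallow corollas alone, R = ΣλE/(1+Σλh) = 13.54/12.26 = 1.105 J/s.
lavender spikes: E/h = 2.4/8.3 = 0.2892 J/s.
0.2892 < 1.105, so adding lavender spikes would lower the average — exclude it.

No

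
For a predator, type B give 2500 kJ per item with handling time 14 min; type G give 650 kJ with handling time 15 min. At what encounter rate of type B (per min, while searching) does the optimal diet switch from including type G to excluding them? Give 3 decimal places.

0.023 per min

Drop type G once their profitability E₂/h₂ falls below the rate achievable on type B alone: E₂/h₂ = λE₁/(1 + λh₁).
Solve for λ: λE₁h₂ = E₂(1 + λh₁) → λ(E₁h₂ − E₂h₁) = E₂ → λ = E₂/(E₁h₂ − E₂h₁).
λ = 650/(2500×15 − 650×14) = 650/2.84e+04 = 0.02289 per min.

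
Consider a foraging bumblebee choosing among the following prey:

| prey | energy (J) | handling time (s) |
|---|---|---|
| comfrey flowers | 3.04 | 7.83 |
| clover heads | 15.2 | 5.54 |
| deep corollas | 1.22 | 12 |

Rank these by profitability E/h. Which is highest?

clover heads

Profitability E/h (J/s): comfrey flowers = 3.04/7.83 = 0.388, clover heads = 15.2/5.54 = 2.74, deep corollas = 1.22/12 = 0.102.
Ranked: clover heads > comfrey flowers > deep corollas.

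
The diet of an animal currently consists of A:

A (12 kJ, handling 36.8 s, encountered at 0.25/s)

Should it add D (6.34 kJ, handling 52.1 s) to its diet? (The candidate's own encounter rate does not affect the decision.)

Current rate: (0.25×12)/(1 + 0.25×36.8) = 0.2941 kJ/s.
Profitability of D: 6.34/52.1 = 0.1217 kJ/s.
Since 0.1217 < R, time spent handling D is better spent searching.

No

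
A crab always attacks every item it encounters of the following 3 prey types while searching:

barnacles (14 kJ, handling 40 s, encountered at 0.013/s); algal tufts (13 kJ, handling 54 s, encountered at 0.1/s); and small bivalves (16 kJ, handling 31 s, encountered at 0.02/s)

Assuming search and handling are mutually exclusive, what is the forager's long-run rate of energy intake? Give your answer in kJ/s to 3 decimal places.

0.239 kJ/s

Energy encountered per unit search time: 0.013×14 + 0.1×13 + 0.02×16 = 1.802 kJ/s.
Handling time per unit search time: 0.013×40 + 0.1×54 + 0.02×31 = 6.54.
Rate = 1.802/(1 + 6.54) = 0.239 kJ/s.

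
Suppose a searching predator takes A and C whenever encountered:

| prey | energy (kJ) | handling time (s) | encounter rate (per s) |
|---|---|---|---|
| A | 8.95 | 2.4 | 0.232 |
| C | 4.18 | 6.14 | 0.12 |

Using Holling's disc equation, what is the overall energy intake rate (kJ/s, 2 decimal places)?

1.12 kJ/s

R = Σλ_iE_i / (1 + Σλ_ih_i)
Numerator: 0.232×8.95 + 0.12×4.18 = 2.578
Denominator: 1 + 0.232×2.4 + 0.12×6.14 = 2.294
R = 2.578/2.294 = 1.124 kJ/s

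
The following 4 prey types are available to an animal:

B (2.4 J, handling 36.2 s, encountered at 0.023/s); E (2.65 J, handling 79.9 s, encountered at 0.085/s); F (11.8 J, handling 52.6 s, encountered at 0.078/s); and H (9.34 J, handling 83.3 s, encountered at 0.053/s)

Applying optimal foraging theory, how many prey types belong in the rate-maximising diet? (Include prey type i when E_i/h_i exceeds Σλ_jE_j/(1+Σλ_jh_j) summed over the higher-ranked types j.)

1

E/h in descending order: F 0.224, H 0.112, B 0.0663, E 0.0332 J/s. The optimal diet is the largest prefix of this list for which every included type satisfies E_i/h_i > R on the types above it.
Rate on top 1: 0.1804. H: 0.112 < 0.1804 → exclude; stop.
Optimal diet: F — 1 of 4 types.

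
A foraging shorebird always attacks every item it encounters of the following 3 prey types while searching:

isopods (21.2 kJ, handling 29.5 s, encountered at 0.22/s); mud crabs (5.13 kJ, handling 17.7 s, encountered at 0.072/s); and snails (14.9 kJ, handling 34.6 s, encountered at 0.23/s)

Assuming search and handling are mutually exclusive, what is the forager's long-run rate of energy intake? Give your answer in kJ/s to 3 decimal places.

Energy encountered per unit search time: 0.22×21.2 + 0.072×5.13 + 0.23×14.9 = 8.46 kJ/s.
Handling time per unit search time: 0.22×29.5 + 0.072×17.7 + 0.23×34.6 = 15.72.
Rate = 8.46/(1 + 15.72) = 0.5059 kJ/s.

0.506 kJ/s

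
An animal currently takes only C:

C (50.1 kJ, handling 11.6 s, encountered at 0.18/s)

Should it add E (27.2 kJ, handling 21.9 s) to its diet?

Current rate: (0.18×50.1)/(1 + 0.18×11.6) = 2.92 kJ/s.
Profitability of E: 27.2/21.9 = 1.242 kJ/s.
1.242 < 2.92, so adding E would lower the average — exclude it.

No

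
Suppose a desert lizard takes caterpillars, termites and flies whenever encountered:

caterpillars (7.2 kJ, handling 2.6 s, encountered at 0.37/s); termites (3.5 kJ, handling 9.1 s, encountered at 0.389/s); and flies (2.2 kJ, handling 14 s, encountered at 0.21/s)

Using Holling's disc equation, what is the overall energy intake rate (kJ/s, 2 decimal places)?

R = Σλ_iE_i / (1 + Σλ_ih_i)
Numerator: 0.37×7.2 + 0.389×3.5 + 0.21×2.2 = 4.487
Denominator: 1 + 0.37×2.6 + 0.389×9.1 + 0.21×14 = 8.442
R = 4.487/8.442 = 0.5316 kJ/s

0.53 kJ/s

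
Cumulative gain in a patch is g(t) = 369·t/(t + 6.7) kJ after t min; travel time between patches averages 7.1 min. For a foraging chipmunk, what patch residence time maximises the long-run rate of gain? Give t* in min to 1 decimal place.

6.9 min

By the marginal value theorem, leave when the instantaneous gain rate g'(t) equals the habitat-wide average g(t)/(T + t).
g'(t) = 369·6.7/(t + 6.7)². Setting 369·6.7/(t+6.7)² = 369t/[(t+6.7)(7.1+t)] gives 6.7(7.1+t) = t(t+6.7), so t² = 6.7×7.1 = 47.57.
t* = √47.57 = 6.897 min.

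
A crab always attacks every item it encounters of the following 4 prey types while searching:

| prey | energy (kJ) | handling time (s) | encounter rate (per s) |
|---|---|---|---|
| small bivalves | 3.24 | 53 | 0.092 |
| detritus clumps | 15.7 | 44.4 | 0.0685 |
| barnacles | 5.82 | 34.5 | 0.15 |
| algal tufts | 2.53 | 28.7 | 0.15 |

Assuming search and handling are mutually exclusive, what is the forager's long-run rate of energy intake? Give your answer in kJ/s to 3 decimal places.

Energy encountered per unit search time: 0.092×3.24 + 0.0685×15.7 + 0.15×5.82 + 0.15×2.53 = 2.626 kJ/s.
Handling time per unit search time: 0.092×53 + 0.0685×44.4 + 0.15×34.5 + 0.15×28.7 = 17.4.
Rate = 2.626/(1 + 17.4) = 0.1427 kJ/s.

0.143 kJ/s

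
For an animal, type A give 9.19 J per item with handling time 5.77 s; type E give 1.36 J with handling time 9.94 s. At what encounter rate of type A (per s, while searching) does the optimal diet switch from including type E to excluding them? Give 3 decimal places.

0.016 per s

The zero-one rule: include type E iff E₂/h₂ > λE₁/(1+λh₁). Equality gives the switch point.
λE₁h₂ = E₂ + λE₂h₁ ⇒ λ = E₂/(E₁h₂ − E₂h₁) = 1.36/(91.35 − 7.847) = 0.01629 per s.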